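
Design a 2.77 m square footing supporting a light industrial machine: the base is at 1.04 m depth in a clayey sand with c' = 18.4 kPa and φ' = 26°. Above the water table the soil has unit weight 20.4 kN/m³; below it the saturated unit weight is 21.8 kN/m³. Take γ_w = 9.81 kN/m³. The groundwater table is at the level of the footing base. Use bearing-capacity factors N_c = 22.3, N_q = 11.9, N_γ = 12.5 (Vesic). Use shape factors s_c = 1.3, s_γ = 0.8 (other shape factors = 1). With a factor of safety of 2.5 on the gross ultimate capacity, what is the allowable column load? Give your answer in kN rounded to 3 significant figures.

Effective surcharge at the founding depth q = γ·D_f = 20.4 × 1.04 = 21.216 kPa.
The water table coincides with the base, so in the self-weight term γ → γ' = 11.99 kN/m³.
q_ult = c·N_c·s_c + q·N_q + 0.5·γ·B·N_γ·s_γ
     = 18.4 × 22.3 × 1.3 + 21.216 × 11.9 + 0.5 × 11.99 × 2.77 × 12.5 × 0.8
     = 533.42 + 252.47 + 166.06 = 951.95 kPa.
Gross allowable pressure q_all = 951.95 / 2.5 = 380.78 kPa.
Footing area = 7.6729 m², so allowable column load = 380.78 × 7.6729 = 2921.7 kN.

P_all ≈ 2920 kN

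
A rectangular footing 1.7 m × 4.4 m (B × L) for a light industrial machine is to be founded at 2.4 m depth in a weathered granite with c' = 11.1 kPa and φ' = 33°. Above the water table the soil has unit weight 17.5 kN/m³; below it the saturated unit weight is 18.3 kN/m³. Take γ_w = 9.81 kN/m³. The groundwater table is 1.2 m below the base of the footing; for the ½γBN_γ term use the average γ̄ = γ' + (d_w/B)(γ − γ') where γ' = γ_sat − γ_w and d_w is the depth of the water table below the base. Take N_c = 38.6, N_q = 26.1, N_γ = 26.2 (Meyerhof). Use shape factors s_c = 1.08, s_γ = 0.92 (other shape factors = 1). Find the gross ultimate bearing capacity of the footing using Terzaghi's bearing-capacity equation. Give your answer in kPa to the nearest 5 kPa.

q = γ·D_f = 17.5 × 2.4 = 42 kPa.
γ' = 8.49 kN/m³; averaging over the depth B below the base, γ̄ = γ' + (d_w/B)(γ − γ') = 14.85 kN/m³.
c·N_c·s_c = 11.1 × 38.6 × 1.08 = 462.74 kPa
q·N_q = 42 × 26.1 = 1096.2 kPa
0.5·γ·B·N_γ·s_γ = 0.5 × 14.85 × 1.7 × 26.2 × 0.92 = 304.25 kPa
q_ult = 462.74 + 1096.2 + 304.25 = 1863.2 kPa.

q_ult ≈ 1865 kPa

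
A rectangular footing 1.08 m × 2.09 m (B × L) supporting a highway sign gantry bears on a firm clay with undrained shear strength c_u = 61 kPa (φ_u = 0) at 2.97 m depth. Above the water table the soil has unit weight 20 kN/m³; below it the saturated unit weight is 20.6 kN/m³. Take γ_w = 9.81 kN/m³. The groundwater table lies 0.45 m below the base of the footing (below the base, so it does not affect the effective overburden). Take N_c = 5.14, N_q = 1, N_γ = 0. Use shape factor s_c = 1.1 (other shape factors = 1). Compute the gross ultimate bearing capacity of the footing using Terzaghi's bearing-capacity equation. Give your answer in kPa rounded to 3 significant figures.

q = γ·D_f = 20 × 2.97 = 59.4 kPa.
c·N_c·s_c = 61 × 5.14 × 1.1 = 344.89 kPa
q·N_q = 59.4 × 1 = 59.4 kPa
q_ult = 344.89 + 59.4 = 404.29 kPa.

q_ult ≈ 404 kPa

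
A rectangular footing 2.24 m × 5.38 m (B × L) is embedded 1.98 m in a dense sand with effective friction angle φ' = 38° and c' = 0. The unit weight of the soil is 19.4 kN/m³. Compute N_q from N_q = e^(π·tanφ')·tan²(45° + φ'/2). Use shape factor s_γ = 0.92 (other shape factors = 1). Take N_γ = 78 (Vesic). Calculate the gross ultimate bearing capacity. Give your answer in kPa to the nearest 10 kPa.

q_ult ≈ 3440 kPa

tan38° = 0.7813, so N_q = e^(π×0.7813)·tan²(64°) = 11.64 × 4.204 = 48.93.
Overburden at base level: q = 19.4 × 1.98 = 38.412 kPa.
Surcharge term q·N_q = 38.412 × 48.933 = 1879.6 kPa; self-weight term 0.5·γ·B·N_γ·s_γ = 0.5 × 19.4 × 2.24 × 78 × 0.92 = 1559.2 kPa.
q_ult = 1879.6 + 1559.2 = 3438.8 kPa.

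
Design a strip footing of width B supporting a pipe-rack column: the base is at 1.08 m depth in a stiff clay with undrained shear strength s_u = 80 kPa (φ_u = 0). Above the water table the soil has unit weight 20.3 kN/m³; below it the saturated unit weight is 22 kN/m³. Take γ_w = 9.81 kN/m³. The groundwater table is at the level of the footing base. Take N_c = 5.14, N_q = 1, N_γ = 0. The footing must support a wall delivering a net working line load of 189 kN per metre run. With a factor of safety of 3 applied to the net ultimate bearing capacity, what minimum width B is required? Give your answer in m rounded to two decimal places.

B = 1.38 m

Effective surcharge at the founding depth q = γ·D_f = 20.3 × 1.08 = 21.924 kPa.
q_ult = c·N_c + q·N_q
     = 80 × 5.14 + 21.924 × 1
     = 411.2 + 21.924 = 433.12 kPa.
For φ = 0 the ½γBN_γ term vanishes, so q_ult is independent of B. q_net = 433.12 − 21.924 = 411.2 kPa; q_all(net) = 411.2/3 = 137.07 kPa.
Required width B = w / q_all(net) = 189 / 137.07 = 1.379 m.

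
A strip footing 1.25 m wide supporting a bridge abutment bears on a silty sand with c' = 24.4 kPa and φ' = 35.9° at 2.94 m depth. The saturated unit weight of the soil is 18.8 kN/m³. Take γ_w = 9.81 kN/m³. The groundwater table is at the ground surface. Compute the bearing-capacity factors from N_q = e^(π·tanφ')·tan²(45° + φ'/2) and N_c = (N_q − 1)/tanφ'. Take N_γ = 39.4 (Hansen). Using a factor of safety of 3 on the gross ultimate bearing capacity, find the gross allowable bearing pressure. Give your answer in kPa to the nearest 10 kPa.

N_q = e^(π·tan35.9°)·tan²(62.95°) = 37.28; N_c = (N_q − 1)/tanφ' = 50.11.
Water table at ground surface, so effective unit weight γ' = 18.8 − 9.81 = 8.99 kN/m³ is used throughout; overburden q = 8.99 × 2.94 = 26.431 kPa; the same γ' applies in the ½γBN_γ term.
Cohesion term c·N_c = 24.4 × 50.115 = 1222.8 kPa; surcharge term q·N_q = 26.431 × 37.277 = 985.25 kPa; self-weight term 0.5·γ·B·N_γ = 0.5 × 8.99 × 1.25 × 39.4 = 221.38 kPa.
q_ult = 1222.8 + 985.25 + 221.38 = 2429.4 kPa.
q_all = 2429.4 / 3 = 809.81 kPa.

q_all ≈ 810 kPa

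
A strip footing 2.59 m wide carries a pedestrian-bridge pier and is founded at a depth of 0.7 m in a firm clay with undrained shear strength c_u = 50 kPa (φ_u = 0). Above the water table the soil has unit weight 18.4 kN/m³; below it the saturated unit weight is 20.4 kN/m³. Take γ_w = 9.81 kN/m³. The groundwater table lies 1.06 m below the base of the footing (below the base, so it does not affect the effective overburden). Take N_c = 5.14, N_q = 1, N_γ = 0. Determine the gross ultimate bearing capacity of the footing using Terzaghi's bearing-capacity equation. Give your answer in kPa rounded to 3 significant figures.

Overburden at base level: q = 18.4 × 0.7 = 12.88 kPa.
Cohesion term c·N_c = 50 × 5.14 = 257 kPa; surcharge term q·N_q = 12.88 × 1 = 12.88 kPa.
q_ult = 257 + 12.88 = 269.88 kPa.

q_ult ≈ 270 kPa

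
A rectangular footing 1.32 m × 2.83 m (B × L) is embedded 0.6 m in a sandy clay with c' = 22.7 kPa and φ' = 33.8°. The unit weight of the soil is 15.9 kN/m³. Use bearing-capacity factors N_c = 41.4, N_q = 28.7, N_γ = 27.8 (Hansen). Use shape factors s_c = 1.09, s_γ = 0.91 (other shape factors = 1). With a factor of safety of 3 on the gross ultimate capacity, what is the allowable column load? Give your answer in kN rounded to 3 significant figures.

P_all ≈ 1950 kN

Effective surcharge at the founding depth q = γ·D_f = 15.9 × 0.6 = 9.54 kPa.
q_ult = c·N_c·s_c + q·N_q + 0.5·γ·B·N_γ·s_γ
     = 22.7 × 41.4 × 1.09 + 9.54 × 28.7 + 0.5 × 15.9 × 1.32 × 27.8 × 0.91
     = 1024.4 + 273.8 + 265.48 = 1563.6 kPa.
Gross allowable pressure q_all = 1563.6 / 3 = 521.21 kPa.
Footing area = 3.7356 m², so allowable column load = 521.21 × 3.7356 = 1947 kN.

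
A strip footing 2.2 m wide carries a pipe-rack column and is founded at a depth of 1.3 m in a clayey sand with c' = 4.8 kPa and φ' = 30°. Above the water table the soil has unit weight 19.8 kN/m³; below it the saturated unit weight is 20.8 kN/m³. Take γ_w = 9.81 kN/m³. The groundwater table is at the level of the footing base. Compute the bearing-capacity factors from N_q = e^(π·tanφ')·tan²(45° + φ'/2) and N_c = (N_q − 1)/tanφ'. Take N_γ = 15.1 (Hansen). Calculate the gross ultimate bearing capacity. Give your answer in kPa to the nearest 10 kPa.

tan30° = 0.5774, so N_q = e^(π×0.5774)·tan²(60°) = 6.134 × 3.0 = 18.4.
N_c = (18.4 − 1)/tan30° = 30.14.
Overburden at base level: q = 19.8 × 1.3 = 25.74 kPa.
Below the base the soil is submerged, so the ½γBN_γ term uses γ' = 20.8 − 9.81 = 10.99 kN/m³.
Cohesion term c·N_c = 4.8 × 30.14 = 144.67 kPa; surcharge term q·N_q = 25.74 × 18.401 = 473.64 kPa; self-weight term 0.5·γ·B·N_γ = 0.5 × 10.99 × 2.2 × 15.1 = 182.54 kPa.
q_ult = 144.67 + 473.64 + 182.54 = 800.86 kPa.

q_ult ≈ 800 kPa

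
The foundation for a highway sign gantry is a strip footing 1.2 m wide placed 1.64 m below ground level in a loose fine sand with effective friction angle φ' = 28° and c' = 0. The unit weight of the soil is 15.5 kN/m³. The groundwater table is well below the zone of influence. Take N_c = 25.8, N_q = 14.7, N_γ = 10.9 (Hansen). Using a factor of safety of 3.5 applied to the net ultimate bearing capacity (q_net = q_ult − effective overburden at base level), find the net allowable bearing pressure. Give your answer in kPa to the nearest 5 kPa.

Effective surcharge at the founding depth q = γ·D_f = 15.5 × 1.64 = 25.42 kPa.
q_ult = q·N_q + 0.5·γ·B·N_γ
     = 25.42 × 14.7 + 0.5 × 15.5 × 1.2 × 10.9
     = 373.67 + 101.37 = 475.04 kPa.
Net ultimate: q_net = 475.04 − 25.42 = 449.62 kPa.
q_all(net) = 449.62 / 3.5 = 128.46 kPa.

q_all(net) ≈ 130 kPa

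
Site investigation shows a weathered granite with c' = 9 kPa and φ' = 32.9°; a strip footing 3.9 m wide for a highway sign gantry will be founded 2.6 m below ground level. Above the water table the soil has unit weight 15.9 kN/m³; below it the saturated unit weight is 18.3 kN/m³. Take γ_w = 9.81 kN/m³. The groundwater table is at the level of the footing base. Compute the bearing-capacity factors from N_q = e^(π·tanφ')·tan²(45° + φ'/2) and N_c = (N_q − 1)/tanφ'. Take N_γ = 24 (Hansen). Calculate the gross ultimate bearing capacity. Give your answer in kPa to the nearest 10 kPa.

q_ult ≈ 1810 kPa

tan32.9° = 0.6469, so N_q = e^(π×0.6469)·tan²(61.45°) = 7.632 × 3.378 = 25.78.
N_c = (25.78 − 1)/tan32.9° = 38.31.
Effective surcharge at the founding depth q = γ·D_f = 15.9 × 2.6 = 41.34 kPa.
The water table coincides with the base, so in the self-weight term γ → γ' = 8.49 kN/m³.
q_ult = c·N_c + q·N_q + 0.5·γ·B·N_γ
     = 9 × 38.307 + 41.34 × 25.782 + 0.5 × 8.49 × 3.9 × 24
     = 344.77 + 1065.8 + 397.33 = 1807.9 kPa.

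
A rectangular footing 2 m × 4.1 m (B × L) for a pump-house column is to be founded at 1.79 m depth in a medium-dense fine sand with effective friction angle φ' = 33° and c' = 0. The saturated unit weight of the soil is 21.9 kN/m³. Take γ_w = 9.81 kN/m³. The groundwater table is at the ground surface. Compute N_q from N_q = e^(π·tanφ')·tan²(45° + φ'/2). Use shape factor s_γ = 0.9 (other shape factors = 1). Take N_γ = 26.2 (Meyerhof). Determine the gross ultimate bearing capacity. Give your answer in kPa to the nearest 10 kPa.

q_ult ≈ 850 kPa

tan33° = 0.6494, so N_q = e^(π×0.6494)·tan²(61.5°) = 7.692 × 3.392 = 26.09.
Water table at ground surface, so effective unit weight γ' = 21.9 − 9.81 = 12.09 kN/m³ is used throughout; overburden q = 12.09 × 1.79 = 21.641 kPa; the same γ' applies in the ½γBN_γ term.
Surcharge term q·N_q = 21.641 × 26.092 = 564.66 kPa; self-weight term 0.5·γ·B·N_γ·s_γ = 0.5 × 12.09 × 2 × 26.2 × 0.9 = 285.08 kPa.
q_ult = 564.66 + 285.08 = 849.74 kPa.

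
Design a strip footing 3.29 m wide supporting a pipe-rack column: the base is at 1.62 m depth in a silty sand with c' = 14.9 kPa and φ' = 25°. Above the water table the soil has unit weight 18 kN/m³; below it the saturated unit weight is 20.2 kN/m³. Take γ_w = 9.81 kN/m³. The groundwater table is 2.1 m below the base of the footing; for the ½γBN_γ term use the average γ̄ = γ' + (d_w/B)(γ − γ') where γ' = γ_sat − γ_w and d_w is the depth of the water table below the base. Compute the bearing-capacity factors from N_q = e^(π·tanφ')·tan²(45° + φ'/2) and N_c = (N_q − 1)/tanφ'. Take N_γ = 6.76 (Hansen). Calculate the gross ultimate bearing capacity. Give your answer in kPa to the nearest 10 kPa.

q_ult ≈ 790 kPa

tan25° = 0.4663, so N_q = e^(π×0.4663)·tan²(57.5°) = 4.327 × 2.464 = 10.66.
N_c = (10.66 − 1)/tan25° = 20.72.
Overburden at base level: q = 18 × 1.62 = 29.16 kPa.
The water table is 2.1 m below the base (< B = 3.29 m), so the ½γBN_γ term uses γ̄ = γ' + (d_w/B)(γ − γ') = 10.39 + (2.1/3.29)(18 − 10.39) = 15.247 kN/m³.
Cohesion term c·N_c = 14.9 × 20.721 = 308.74 kPa; surcharge term q·N_q = 29.16 × 10.662 = 310.91 kPa; self-weight term 0.5·γ·B·N_γ = 0.5 × 15.247 × 3.29 × 6.76 = 169.55 kPa.
q_ult = 308.74 + 310.91 + 169.55 = 789.2 kPa.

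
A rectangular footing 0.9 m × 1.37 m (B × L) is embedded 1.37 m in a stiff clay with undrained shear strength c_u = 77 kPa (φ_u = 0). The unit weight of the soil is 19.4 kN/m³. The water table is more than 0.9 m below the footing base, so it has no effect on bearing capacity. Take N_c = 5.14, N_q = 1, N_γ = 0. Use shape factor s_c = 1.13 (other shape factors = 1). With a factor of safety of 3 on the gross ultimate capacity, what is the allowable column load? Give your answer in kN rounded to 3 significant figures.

Overburden at base level: q = 19.4 × 1.37 = 26.578 kPa.
Cohesion term c·N_c·s_c = 77 × 5.14 × 1.13 = 447.23 kPa; surcharge term q·N_q = 26.578 × 1 = 26.578 kPa.
q_ult = 447.23 + 26.578 = 473.81 kPa.
Gross allowable pressure q_all = 473.81 / 3 = 157.94 kPa.
Footing area = 1.233 m², so allowable column load = 157.94 × 1.233 = 194.74 kN.

P_all ≈ 195 kN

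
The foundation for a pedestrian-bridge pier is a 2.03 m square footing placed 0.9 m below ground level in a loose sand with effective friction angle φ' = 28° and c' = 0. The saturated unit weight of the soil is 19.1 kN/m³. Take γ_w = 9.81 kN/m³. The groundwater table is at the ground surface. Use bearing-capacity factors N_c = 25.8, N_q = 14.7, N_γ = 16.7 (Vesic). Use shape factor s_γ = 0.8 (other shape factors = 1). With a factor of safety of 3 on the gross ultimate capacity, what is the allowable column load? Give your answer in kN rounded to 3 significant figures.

P_all ≈ 342 kN

With the water table at the surface the whole profile is submerged: γ' = 19.1 − 9.81 = 9.29 kN/m³, so q = γ'·D_f = 8.361 kPa; the same γ' applies in the ½γBN_γ term.
q_ult = q·N_q + 0.5·γ·B·N_γ·s_γ
     = 8.361 × 14.7 + 0.5 × 9.29 × 2.03 × 16.7 × 0.8
     = 122.91 + 125.98 = 248.88 kPa.
Gross allowable pressure q_all = 248.88 / 3 = 82.961 kPa.
Footing area = 4.1209 m², so allowable column load = 82.961 × 4.1209 = 341.87 kN.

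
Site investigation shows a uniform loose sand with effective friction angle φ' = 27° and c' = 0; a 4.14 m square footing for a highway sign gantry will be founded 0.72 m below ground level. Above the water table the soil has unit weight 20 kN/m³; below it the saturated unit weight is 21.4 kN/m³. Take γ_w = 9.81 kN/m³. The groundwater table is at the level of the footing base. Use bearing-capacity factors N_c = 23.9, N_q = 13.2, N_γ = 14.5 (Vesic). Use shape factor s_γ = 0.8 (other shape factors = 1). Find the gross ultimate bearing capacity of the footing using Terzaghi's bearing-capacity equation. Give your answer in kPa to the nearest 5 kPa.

q_ult ≈ 470 kPa

Overburden at base level: q = 20 × 0.72 = 14.4 kPa.
Below the base the soil is submerged, so the ½γBN_γ term uses γ' = 21.4 − 9.81 = 11.59 kN/m³.
Surcharge term q·N_q = 14.4 × 13.2 = 190.08 kPa; self-weight term 0.5·γ·B·N_γ·s_γ = 0.5 × 11.59 × 4.14 × 14.5 × 0.8 = 278.3 kPa.
q_ult = 190.08 + 278.3 = 468.38 kPa.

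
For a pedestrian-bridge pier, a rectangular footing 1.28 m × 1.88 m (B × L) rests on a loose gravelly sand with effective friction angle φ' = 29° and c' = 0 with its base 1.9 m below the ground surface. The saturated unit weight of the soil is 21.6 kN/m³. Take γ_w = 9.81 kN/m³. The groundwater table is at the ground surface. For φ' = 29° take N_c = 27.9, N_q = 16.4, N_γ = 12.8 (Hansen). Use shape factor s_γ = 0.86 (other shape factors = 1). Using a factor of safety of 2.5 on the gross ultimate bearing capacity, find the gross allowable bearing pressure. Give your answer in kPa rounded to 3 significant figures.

Water table at ground surface, so effective unit weight γ' = 21.6 − 9.81 = 11.79 kN/m³ is used throughout; overburden q = 11.79 × 1.9 = 22.401 kPa; the same γ' applies in the ½γBN_γ term.
Surcharge term q·N_q = 22.401 × 16.4 = 367.38 kPa; self-weight term 0.5·γ·B·N_γ·s_γ = 0.5 × 11.79 × 1.28 × 12.8 × 0.86 = 83.062 kPa.
q_ult = 367.38 + 83.062 = 450.44 kPa.
q_all = 450.44 / 2.5 = 180.18 kPa.

q_all ≈ 180 kPa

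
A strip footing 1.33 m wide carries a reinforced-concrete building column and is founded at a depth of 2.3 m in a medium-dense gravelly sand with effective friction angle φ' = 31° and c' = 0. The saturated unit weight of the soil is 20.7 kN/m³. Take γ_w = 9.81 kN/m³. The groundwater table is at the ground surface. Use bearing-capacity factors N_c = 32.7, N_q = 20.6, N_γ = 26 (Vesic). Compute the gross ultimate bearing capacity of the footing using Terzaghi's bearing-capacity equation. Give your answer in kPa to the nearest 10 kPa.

q_ult ≈ 700 kPa

With the water table at the surface the whole profile is submerged: γ' = 20.7 − 9.81 = 10.89 kN/m³, so q = γ'·D_f = 25.047 kPa; the same γ' applies in the ½γBN_γ term.
q_ult = q·N_q + 0.5·γ·B·N_γ
     = 25.047 × 20.6 + 0.5 × 10.89 × 1.33 × 26
     = 515.97 + 188.29 = 704.26 kPa.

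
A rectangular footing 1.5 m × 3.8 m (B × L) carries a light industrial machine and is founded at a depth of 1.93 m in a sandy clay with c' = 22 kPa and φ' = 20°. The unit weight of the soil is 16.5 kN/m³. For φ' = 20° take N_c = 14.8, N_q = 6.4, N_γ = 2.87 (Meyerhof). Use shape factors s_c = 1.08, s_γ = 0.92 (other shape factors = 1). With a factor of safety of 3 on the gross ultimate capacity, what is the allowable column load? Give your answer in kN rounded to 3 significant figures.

P_all ≈ 1120 kN

Overburden at base level: q = 16.5 × 1.93 = 31.845 kPa.
Cohesion term c·N_c·s_c = 22 × 14.8 × 1.08 = 351.65 kPa; surcharge term q·N_q = 31.845 × 6.4 = 203.81 kPa; self-weight term 0.5·γ·B·N_γ·s_γ = 0.5 × 16.5 × 1.5 × 2.87 × 0.92 = 32.675 kPa.
q_ult = 351.65 + 203.81 + 32.675 = 588.13 kPa.
Gross allowable pressure q_all = 588.13 / 3 = 196.04 kPa.
Footing area = 5.7 m², so allowable column load = 196.04 × 5.7 = 1117.4 kN.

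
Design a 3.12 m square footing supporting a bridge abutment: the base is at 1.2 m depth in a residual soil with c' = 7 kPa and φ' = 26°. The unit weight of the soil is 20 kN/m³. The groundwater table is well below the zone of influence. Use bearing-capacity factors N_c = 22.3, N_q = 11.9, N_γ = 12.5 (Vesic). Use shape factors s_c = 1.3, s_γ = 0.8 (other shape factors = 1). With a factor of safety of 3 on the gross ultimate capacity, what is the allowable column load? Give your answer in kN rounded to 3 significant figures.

Effective surcharge at the founding depth q = γ·D_f = 20 × 1.2 = 24 kPa.
q_ult = c·N_c·s_c + q·N_q + 0.5·γ·B·N_γ·s_γ
     = 7 × 22.3 × 1.3 + 24 × 11.9 + 0.5 × 20 × 3.12 × 12.5 × 0.8
     = 202.93 + 285.6 + 312 = 800.53 kPa.
Gross allowable pressure q_all = 800.53 / 3 = 266.84 kPa.
Footing area = 9.7344 m², so allowable column load = 266.84 × 9.7344 = 2597.6 kN.

P_all ≈ 2600 kN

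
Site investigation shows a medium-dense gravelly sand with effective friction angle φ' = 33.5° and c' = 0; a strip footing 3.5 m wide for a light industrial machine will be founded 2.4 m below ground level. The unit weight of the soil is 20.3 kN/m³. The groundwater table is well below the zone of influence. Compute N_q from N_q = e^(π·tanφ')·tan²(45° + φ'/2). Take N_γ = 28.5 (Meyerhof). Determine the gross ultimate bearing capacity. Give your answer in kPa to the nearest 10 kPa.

tan33.5° = 0.6619, so N_q = e^(π×0.6619)·tan²(61.75°) = 7.999 × 3.464 = 27.71.
Overburden at base level: q = 20.3 × 2.4 = 48.72 kPa.
Surcharge term q·N_q = 48.72 × 27.707 = 1349.9 kPa; self-weight term 0.5·γ·B·N_γ = 0.5 × 20.3 × 3.5 × 28.5 = 1012.5 kPa.
q_ult = 1349.9 + 1012.5 = 2362.4 kPa.

q_ult ≈ 2360 kPa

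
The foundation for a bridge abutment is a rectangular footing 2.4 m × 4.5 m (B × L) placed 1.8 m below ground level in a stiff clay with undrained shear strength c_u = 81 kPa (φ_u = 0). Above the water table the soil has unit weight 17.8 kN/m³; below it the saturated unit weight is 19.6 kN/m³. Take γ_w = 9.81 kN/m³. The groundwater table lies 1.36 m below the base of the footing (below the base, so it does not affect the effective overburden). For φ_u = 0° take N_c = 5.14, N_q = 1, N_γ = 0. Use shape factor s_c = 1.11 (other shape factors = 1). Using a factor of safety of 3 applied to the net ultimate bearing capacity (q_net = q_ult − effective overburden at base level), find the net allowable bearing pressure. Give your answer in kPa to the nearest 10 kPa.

q = γ·D_f = 17.8 × 1.8 = 32.04 kPa.
c·N_c·s_c = 81 × 5.14 × 1.11 = 462.14 kPa
q·N_q = 32.04 × 1 = 32.04 kPa
q_ult = 462.14 + 32.04 = 494.18 kPa.
Net ultimate: q_net = 494.18 − 32.04 = 462.14 kPa.
q_all(net) = 462.14 / 3 = 154.05 kPa.

q_all(net) ≈ 150 kPa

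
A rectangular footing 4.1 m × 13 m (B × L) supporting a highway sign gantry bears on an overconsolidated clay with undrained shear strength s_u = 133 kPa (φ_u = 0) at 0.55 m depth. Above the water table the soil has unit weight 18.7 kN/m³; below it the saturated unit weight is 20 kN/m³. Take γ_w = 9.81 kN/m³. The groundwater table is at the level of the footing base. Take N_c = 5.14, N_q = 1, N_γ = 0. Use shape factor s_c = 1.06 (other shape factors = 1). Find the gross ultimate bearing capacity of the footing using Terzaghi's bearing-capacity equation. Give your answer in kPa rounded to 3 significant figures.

Effective surcharge at the founding depth q = γ·D_f = 18.7 × 0.55 = 10.285 kPa.
q_ult = c·N_c·s_c + q·N_q
     = 133 × 5.14 × 1.06 + 10.285 × 1
     = 724.64 + 10.285 = 734.92 kPa.

q_ult ≈ 735 kPa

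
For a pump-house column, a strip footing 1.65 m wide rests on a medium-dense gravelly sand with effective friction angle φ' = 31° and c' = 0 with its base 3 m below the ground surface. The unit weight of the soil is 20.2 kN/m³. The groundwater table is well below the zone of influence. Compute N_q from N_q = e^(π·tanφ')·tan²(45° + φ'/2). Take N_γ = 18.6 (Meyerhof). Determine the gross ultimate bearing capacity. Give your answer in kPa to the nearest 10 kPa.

tan31° = 0.6009, so N_q = e^(π×0.6009)·tan²(60.5°) = 6.604 × 3.124 = 20.63.
Overburden at base level: q = 20.2 × 3 = 60.6 kPa.
Surcharge term q·N_q = 60.6 × 20.631 = 1250.2 kPa; self-weight term 0.5·γ·B·N_γ = 0.5 × 20.2 × 1.65 × 18.6 = 309.97 kPa.
q_ult = 1250.2 + 309.97 = 1560.2 kPa.

q_ult ≈ 1560 kPa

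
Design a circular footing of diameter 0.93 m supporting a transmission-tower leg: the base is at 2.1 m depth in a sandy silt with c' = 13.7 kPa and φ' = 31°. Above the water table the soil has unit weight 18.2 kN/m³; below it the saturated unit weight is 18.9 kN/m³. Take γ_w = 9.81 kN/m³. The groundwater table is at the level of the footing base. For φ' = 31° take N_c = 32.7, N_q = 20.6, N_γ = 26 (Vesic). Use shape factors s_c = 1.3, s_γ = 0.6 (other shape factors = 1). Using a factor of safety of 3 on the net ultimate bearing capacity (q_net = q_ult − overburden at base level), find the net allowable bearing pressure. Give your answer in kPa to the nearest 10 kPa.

Effective surcharge at the founding depth q = γ·D_f = 18.2 × 2.1 = 38.22 kPa.
The water table coincides with the base, so in the self-weight term γ → γ' = 9.09 kN/m³.
q_ult = c·N_c·s_c + q·N_q + 0.5·γ·B·N_γ·s_γ
     = 13.7 × 32.7 × 1.3 + 38.22 × 20.6 + 0.5 × 9.09 × 0.93 × 26 × 0.6
     = 582.39 + 787.33 + 65.939 = 1435.7 kPa.
q_net = 1435.7 − 38.22 = 1397.4 kPa.
q_all(net) = 1397.4 / 3 = 465.81 kPa.

q_all(net) ≈ 470 kPa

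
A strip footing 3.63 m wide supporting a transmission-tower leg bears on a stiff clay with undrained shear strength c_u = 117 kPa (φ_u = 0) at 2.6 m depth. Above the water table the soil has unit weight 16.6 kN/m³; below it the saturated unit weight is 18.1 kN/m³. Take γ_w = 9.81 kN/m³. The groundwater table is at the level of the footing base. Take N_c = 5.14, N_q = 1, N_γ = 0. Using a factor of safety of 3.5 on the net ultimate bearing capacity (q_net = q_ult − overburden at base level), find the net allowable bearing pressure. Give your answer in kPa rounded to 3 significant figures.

Overburden at base level: q = 16.6 × 2.6 = 43.16 kPa.
Cohesion term c·N_c = 117 × 5.14 = 601.38 kPa; surcharge term q·N_q = 43.16 × 1 = 43.16 kPa.
q_ult = 601.38 + 43.16 = 644.54 kPa.
q_net = 644.54 − 43.16 = 601.38 kPa.
q_all(net) = 601.38 / 3.5 = 171.82 kPa.

q_all(net) ≈ 172 kPa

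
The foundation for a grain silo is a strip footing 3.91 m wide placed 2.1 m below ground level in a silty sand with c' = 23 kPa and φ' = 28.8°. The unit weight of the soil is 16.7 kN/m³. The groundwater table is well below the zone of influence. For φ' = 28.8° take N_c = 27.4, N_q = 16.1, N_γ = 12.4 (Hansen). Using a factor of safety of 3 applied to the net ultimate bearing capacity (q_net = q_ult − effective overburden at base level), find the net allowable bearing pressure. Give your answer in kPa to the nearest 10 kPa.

q_all(net) ≈ 520 kPa

Overburden at base level: q = 16.7 × 2.1 = 35.07 kPa.
Cohesion term c·N_c = 23 × 27.4 = 630.2 kPa; surcharge term q·N_q = 35.07 × 16.1 = 564.63 kPa; self-weight term 0.5·γ·B·N_γ = 0.5 × 16.7 × 3.91 × 12.4 = 404.84 kPa.
q_ult = 630.2 + 564.63 + 404.84 = 1599.7 kPa.
Net ultimate: q_net = 1599.7 − 35.07 = 1564.6 kPa.
q_all(net) = 1564.6 / 3 = 521.53 kPa.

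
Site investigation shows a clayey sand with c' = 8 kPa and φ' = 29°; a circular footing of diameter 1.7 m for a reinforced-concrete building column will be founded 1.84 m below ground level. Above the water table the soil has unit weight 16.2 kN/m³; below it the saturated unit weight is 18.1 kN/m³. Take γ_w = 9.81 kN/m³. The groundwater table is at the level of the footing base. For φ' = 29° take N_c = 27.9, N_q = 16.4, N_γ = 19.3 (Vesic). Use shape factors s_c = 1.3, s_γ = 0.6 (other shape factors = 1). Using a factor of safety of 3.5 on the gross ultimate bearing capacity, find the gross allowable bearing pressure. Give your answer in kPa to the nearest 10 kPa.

q_all ≈ 250 kPa

q = γ·D_f = 16.2 × 1.84 = 29.808 kPa.
For the ½γBN_γ term take γ' = 18.1 − 9.81 = 8.29 kN/m³ (soil below base is submerged).
c·N_c·s_c = 8 × 27.9 × 1.3 = 290.16 kPa
q·N_q = 29.808 × 16.4 = 488.85 kPa
0.5·γ·B·N_γ·s_γ = 0.5 × 8.29 × 1.7 × 19.3 × 0.6 = 81.598 kPa
q_ult = 290.16 + 488.85 + 81.598 = 860.61 kPa.
q_all = 860.61 / 3.5 = 245.89 kPa.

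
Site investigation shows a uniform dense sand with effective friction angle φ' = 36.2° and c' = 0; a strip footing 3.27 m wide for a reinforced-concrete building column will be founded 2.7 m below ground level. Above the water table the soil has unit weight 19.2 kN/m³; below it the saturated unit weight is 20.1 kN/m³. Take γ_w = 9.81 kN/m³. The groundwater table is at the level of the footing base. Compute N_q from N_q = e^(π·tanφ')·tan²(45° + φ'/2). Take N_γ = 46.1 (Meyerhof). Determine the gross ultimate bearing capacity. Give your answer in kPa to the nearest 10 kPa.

tan36.2° = 0.7319, so N_q = e^(π×0.7319)·tan²(63.1°) = 9.967 × 3.885 = 38.73.
q = γ·D_f = 19.2 × 2.7 = 51.84 kPa.
For the ½γBN_γ term take γ' = 20.1 − 9.81 = 10.29 kN/m³ (soil below base is submerged).
q·N_q = 51.84 × 38.725 = 2007.5 kPa
0.5·γ·B·N_γ = 0.5 × 10.29 × 3.27 × 46.1 = 775.59 kPa
q_ult = 2007.5 + 775.59 = 2783.1 kPa.

q_ult ≈ 2780 kPa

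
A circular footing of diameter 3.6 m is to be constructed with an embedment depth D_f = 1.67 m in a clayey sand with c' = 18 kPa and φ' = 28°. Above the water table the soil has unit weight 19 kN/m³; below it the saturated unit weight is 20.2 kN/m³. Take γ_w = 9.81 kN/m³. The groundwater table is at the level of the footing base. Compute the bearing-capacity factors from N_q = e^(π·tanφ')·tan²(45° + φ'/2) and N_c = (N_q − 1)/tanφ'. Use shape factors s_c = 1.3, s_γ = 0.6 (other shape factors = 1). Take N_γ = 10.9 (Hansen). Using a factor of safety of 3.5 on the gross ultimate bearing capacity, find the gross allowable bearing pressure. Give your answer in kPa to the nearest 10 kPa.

q_all ≈ 340 kPa

N_q = e^(π·tan28°)·tan²(59°) = 14.72; N_c = (N_q − 1)/tanφ' = 25.8.
Effective surcharge at the founding depth q = γ·D_f = 19 × 1.67 = 31.73 kPa.
The water table coincides with the base, so in the self-weight term γ → γ' = 10.39 kN/m³.
q_ult = c·N_c·s_c + q·N_q + 0.5·γ·B·N_γ·s_γ
     = 18 × 25.803 × 1.3 + 31.73 × 14.72 + 0.5 × 10.39 × 3.6 × 10.9 × 0.6
     = 603.8 + 467.06 + 122.31 = 1193.2 kPa.
q_all = 1193.2 / 3.5 = 340.91 kPa.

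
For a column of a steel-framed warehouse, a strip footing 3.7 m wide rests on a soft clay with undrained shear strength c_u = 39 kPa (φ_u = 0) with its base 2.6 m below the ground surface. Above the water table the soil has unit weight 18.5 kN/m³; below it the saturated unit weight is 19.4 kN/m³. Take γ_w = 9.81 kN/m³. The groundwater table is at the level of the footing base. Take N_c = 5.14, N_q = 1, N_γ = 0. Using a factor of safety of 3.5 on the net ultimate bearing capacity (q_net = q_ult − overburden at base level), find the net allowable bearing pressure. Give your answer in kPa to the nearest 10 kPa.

Overburden at base level: q = 18.5 × 2.6 = 48.1 kPa.
Cohesion term c·N_c = 39 × 5.14 = 200.46 kPa; surcharge term q·N_q = 48.1 × 1 = 48.1 kPa.
q_ult = 200.46 + 48.1 = 248.56 kPa.
q_net = 248.56 − 48.1 = 200.46 kPa.
q_all(net) = 200.46 / 3.5 = 57.274 kPa.

q_all(net) ≈ 60 kPa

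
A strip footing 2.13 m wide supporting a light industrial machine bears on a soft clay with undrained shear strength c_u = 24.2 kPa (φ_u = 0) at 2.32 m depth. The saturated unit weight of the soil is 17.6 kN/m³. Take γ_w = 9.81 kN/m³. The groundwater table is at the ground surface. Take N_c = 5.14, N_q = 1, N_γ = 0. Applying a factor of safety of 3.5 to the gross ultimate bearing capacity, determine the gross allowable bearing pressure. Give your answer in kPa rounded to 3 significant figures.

With the water table at the surface the whole profile is submerged: γ' = 17.6 − 9.81 = 7.79 kN/m³, so q = γ'·D_f = 18.073 kPa.
q_ult = c·N_c + q·N_q
     = 24.2 × 5.14 + 18.073 × 1
     = 124.39 + 18.073 = 142.46 kPa.
q_all = q_ult / FS = 142.46 / 3.5 = 40.703 kPa.

q_all ≈ 40.7 kPa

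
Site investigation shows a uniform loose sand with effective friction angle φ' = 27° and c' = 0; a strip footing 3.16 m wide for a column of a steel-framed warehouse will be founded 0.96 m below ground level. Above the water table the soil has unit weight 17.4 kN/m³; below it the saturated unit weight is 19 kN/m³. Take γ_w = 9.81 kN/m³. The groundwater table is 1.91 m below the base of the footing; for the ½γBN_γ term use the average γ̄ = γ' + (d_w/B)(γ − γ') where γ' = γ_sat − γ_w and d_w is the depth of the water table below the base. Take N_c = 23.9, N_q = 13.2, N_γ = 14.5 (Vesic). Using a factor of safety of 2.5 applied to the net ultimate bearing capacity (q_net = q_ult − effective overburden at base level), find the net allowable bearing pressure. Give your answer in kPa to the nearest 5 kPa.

q = γ·D_f = 17.4 × 0.96 = 16.704 kPa.
γ' = 9.19 kN/m³; averaging over the depth B below the base, γ̄ = γ' + (d_w/B)(γ − γ') = 14.152 kN/m³.
q·N_q = 16.704 × 13.2 = 220.49 kPa
0.5·γ·B·N_γ = 0.5 × 14.152 × 3.16 × 14.5 = 324.23 kPa
q_ult = 220.49 + 324.23 = 544.72 kPa.
Net ultimate: q_net = 544.72 − 16.704 = 528.02 kPa.
q_all(net) = 528.02 / 2.5 = 211.21 kPa.

q_all(net) ≈ 210 kPa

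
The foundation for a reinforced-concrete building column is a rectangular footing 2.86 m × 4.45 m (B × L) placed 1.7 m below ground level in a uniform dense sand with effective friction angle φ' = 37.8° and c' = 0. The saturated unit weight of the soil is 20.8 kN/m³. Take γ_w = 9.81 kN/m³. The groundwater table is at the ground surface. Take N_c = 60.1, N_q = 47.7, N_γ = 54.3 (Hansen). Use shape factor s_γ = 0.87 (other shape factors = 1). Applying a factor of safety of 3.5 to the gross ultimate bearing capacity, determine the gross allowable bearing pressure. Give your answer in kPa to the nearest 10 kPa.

q_all ≈ 470 kPa

γ' = 20.8 − 9.81 = 10.99 kN/m³ (submerged throughout). q = 10.99 × 1.7 = 18.683 kPa; the same γ' applies in the ½γBN_γ term.
q·N_q = 18.683 × 47.7 = 891.18 kPa
0.5·γ·B·N_γ·s_γ = 0.5 × 10.99 × 2.86 × 54.3 × 0.87 = 742.43 kPa
q_ult = 891.18 + 742.43 = 1633.6 kPa.
q_all = q_ult / FS = 1633.6 / 3.5 = 466.74 kPa.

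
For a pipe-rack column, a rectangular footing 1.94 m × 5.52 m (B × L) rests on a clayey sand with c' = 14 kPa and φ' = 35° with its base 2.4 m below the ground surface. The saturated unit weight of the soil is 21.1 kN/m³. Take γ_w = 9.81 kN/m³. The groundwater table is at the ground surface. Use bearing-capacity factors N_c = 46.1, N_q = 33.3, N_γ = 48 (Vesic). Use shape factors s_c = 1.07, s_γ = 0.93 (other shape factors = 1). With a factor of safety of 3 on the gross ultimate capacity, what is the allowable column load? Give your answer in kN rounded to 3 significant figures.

γ' = 21.1 − 9.81 = 11.29 kN/m³ (submerged throughout). q = 11.29 × 2.4 = 27.096 kPa; the same γ' applies in the ½γBN_γ term.
c·N_c·s_c = 14 × 46.1 × 1.07 = 690.58 kPa
q·N_q = 27.096 × 33.3 = 902.3 kPa
0.5·γ·B·N_γ·s_γ = 0.5 × 11.29 × 1.94 × 48 × 0.93 = 488.87 kPa
q_ult = 690.58 + 902.3 + 488.87 = 2081.7 kPa.
Gross allowable pressure q_all = 2081.7 / 3 = 693.91 kPa.
Footing area = 10.7088 m², so allowable column load = 693.91 × 10.7088 = 7431 kN.

P_all ≈ 7430 kN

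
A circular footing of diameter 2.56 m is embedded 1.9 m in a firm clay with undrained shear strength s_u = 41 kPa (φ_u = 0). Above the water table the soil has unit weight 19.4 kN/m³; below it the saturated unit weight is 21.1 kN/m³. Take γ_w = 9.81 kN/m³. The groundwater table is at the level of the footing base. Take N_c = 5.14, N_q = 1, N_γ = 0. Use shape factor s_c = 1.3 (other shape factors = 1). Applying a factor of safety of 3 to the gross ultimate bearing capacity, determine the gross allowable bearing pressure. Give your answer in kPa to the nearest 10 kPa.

q = γ·D_f = 19.4 × 1.9 = 36.86 kPa.
c·N_c·s_c = 41 × 5.14 × 1.3 = 273.96 kPa
q·N_q = 36.86 × 1 = 36.86 kPa
q_ult = 273.96 + 36.86 = 310.82 kPa.
q_all = q_ult / FS = 310.82 / 3 = 103.61 kPa.

q_all ≈ 100 kPa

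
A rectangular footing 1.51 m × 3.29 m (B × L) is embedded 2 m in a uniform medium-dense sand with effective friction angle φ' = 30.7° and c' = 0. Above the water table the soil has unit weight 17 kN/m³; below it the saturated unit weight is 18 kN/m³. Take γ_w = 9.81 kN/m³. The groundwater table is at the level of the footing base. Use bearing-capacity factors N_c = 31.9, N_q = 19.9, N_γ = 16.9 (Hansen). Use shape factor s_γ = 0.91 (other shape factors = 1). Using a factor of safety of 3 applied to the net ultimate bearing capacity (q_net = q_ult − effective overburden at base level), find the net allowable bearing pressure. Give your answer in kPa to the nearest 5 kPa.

q_all(net) ≈ 245 kPa

Effective surcharge at the founding depth q = γ·D_f = 17 × 2 = 34 kPa.
The water table coincides with the base, so in the self-weight term γ → γ' = 8.19 kN/m³.
q_ult = q·N_q + 0.5·γ·B·N_γ·s_γ
     = 34 × 19.9 + 0.5 × 8.19 × 1.51 × 16.9 × 0.91
     = 676.6 + 95.095 = 771.7 kPa.
Net ultimate: q_net = 771.7 − 34 = 737.7 kPa.
q_all(net) = 737.7 / 3 = 245.9 kPa.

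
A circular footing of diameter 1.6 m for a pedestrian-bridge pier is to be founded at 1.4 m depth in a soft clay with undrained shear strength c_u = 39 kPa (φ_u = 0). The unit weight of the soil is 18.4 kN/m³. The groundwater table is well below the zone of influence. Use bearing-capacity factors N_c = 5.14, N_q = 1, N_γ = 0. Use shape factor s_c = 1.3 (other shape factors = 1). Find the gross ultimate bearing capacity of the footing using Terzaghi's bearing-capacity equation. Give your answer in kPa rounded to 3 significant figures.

q = γ·D_f = 18.4 × 1.4 = 25.76 kPa.
c·N_c·s_c = 39 × 5.14 × 1.3 = 260.6 kPa
q·N_q = 25.76 × 1 = 25.76 kPa
q_ult = 260.6 + 25.76 = 286.36 kPa.

q_ult ≈ 286 kPa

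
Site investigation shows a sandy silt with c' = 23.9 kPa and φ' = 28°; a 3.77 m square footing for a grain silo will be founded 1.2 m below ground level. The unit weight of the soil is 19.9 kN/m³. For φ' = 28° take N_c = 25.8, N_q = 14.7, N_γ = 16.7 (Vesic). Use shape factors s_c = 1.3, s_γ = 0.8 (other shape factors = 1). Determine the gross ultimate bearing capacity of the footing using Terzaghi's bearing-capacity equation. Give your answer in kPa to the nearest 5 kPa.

Overburden at base level: q = 19.9 × 1.2 = 23.88 kPa.
Cohesion term c·N_c·s_c = 23.9 × 25.8 × 1.3 = 801.61 kPa; surcharge term q·N_q = 23.88 × 14.7 = 351.04 kPa; self-weight term 0.5·γ·B·N_γ·s_γ = 0.5 × 19.9 × 3.77 × 16.7 × 0.8 = 501.15 kPa.
q_ult = 801.61 + 351.04 + 501.15 = 1653.8 kPa.

q_ult ≈ 1655 kPa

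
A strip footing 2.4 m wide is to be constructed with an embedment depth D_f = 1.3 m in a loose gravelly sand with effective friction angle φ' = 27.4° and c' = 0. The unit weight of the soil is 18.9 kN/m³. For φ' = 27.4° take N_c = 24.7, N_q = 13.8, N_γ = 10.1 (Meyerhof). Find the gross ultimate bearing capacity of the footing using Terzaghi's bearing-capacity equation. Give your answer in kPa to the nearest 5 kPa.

q_ult ≈ 570 kPa

q = γ·D_f = 18.9 × 1.3 = 24.57 kPa.
q·N_q = 24.57 × 13.8 = 339.07 kPa
0.5·γ·B·N_γ = 0.5 × 18.9 × 2.4 × 10.1 = 229.07 kPa
q_ult = 339.07 + 229.07 = 568.13 kPa.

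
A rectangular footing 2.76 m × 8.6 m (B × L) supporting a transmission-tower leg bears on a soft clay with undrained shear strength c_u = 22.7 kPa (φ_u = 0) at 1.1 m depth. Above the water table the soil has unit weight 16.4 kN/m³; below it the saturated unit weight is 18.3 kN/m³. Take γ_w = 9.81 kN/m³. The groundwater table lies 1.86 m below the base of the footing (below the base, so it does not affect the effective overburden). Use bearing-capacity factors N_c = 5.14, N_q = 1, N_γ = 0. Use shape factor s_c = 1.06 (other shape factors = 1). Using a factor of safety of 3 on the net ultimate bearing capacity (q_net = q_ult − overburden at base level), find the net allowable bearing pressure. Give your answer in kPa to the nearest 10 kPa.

q_all(net) ≈ 40 kPa

Effective surcharge at the founding depth q = γ·D_f = 16.4 × 1.1 = 18.04 kPa.
q_ult = c·N_c·s_c + q·N_q
     = 22.7 × 5.14 × 1.06 + 18.04 × 1
     = 123.68 + 18.04 = 141.72 kPa.
q_net = 141.72 − 18.04 = 123.68 kPa.
q_all(net) = 123.68 / 3 = 41.226 kPa.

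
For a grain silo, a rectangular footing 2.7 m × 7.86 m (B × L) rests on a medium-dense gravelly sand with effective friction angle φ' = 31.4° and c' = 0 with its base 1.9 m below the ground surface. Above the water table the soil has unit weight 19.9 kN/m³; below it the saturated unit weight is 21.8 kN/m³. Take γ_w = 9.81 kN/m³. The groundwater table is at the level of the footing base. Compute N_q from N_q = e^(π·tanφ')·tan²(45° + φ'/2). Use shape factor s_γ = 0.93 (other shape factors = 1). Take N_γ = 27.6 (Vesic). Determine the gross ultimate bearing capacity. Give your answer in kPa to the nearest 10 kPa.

tan31.4° = 0.6104, so N_q = e^(π×0.6104)·tan²(60.7°) = 6.805 × 3.175 = 21.61.
Overburden at base level: q = 19.9 × 1.9 = 37.81 kPa.
Below the base the soil is submerged, so the ½γBN_γ term uses γ' = 21.8 − 9.81 = 11.99 kN/m³.
Surcharge term q·N_q = 37.81 × 21.608 = 817.02 kPa; self-weight term 0.5·γ·B·N_γ·s_γ = 0.5 × 11.99 × 2.7 × 27.6 × 0.93 = 415.48 kPa.
q_ult = 817.02 + 415.48 = 1232.5 kPa.

q_ult ≈ 1230 kPa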